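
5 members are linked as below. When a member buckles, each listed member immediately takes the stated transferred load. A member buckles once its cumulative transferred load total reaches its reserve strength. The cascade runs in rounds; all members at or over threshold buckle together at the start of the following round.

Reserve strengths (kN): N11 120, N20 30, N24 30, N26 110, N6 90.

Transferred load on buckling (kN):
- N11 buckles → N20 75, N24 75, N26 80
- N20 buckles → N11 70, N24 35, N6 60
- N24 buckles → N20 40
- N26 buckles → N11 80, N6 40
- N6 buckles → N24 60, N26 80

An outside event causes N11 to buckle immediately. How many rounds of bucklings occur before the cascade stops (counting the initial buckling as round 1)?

2

Round 1 — N11 buckles (initial).
  N20: +75 → 75 ≥ 30
  N24: +75 → 75 ≥ 30
  N26: +80 → 80 < 110
Round 2 — N20, N24 buckle.
  N6: +60 → 60 < 90
No further bucklings.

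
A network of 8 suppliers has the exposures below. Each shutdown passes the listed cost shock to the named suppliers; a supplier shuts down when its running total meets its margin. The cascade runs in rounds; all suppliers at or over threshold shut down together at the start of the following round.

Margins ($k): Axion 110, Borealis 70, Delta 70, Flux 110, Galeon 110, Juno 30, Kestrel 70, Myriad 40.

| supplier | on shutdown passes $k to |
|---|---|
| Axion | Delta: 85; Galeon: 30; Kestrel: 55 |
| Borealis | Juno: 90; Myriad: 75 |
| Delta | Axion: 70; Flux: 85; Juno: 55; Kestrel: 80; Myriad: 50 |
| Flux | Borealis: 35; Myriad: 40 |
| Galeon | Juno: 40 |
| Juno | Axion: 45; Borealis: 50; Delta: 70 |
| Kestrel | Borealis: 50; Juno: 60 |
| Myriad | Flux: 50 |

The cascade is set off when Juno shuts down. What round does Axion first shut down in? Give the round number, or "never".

3

Round 1 — Juno shuts down (initial).
  Axion: +45 → 45 < 110
  Borealis: +50 → 50 < 70
  Delta: +70 → 70 ≥ 70
Round 2 — Delta shuts down.
  Axion: +70 → 115 ≥ 110
  Flux: +85 → 85 < 110
  Kestrel: +80 → 80 ≥ 70
  Myriad: +50 → 50 ≥ 40
Round 3 — Axion, Kestrel, Myriad shut down.
  Borealis: +50 → 100 ≥ 70
  Flux: +50 → 135 ≥ 110
  Galeon: +30 → 30 < 110
Round 4 — Borealis, Flux shut down.
No further shutdowns.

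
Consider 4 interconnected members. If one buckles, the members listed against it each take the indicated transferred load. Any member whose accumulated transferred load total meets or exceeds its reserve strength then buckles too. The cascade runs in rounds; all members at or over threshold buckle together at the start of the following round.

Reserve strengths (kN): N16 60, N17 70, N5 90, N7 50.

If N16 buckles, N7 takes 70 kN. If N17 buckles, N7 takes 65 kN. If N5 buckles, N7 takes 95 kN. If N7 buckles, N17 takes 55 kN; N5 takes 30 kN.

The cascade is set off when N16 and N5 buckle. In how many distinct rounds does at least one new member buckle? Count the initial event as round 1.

Round 1 — N16, N5 buckle (initial).
  N7: +70+95 → 165 ≥ 50
Round 2 — N7 buckles.
  N17: +55 → 55 < 70
No further bucklings.

2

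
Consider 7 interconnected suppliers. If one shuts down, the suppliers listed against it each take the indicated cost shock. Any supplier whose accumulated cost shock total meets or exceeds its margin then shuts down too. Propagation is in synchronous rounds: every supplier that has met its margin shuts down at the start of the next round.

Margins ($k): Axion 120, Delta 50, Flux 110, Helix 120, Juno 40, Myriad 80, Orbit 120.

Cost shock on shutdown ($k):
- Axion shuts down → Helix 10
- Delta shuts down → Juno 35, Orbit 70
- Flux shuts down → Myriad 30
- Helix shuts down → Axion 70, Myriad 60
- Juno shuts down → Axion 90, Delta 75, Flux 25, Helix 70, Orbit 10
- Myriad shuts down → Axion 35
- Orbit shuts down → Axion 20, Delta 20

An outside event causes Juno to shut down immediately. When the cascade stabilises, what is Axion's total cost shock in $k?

Round 1 — Juno shuts down (initial).
  Axion: +90 → 90 < 120
  Delta: +75 → 75 ≥ 50
  Flux: +25 → 25 < 110
  Helix: +70 → 70 < 120
  Orbit: +10 → 10 < 120
Round 2 — Delta shuts down.
  Orbit: +70 → 80 < 120
No further shutdowns.

90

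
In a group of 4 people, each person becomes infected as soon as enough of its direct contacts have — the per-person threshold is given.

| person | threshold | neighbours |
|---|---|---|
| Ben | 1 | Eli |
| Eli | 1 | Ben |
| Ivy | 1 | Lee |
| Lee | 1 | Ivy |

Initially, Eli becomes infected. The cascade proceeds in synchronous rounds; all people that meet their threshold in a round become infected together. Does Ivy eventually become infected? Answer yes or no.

no

Round 1 — Eli becomes infected (initial).
Round 2 — checking thresholds:
  Ben: 1 of 1 neighbours ≥ 1, becomes infected.
Round 3 — no new infections; cascade stops.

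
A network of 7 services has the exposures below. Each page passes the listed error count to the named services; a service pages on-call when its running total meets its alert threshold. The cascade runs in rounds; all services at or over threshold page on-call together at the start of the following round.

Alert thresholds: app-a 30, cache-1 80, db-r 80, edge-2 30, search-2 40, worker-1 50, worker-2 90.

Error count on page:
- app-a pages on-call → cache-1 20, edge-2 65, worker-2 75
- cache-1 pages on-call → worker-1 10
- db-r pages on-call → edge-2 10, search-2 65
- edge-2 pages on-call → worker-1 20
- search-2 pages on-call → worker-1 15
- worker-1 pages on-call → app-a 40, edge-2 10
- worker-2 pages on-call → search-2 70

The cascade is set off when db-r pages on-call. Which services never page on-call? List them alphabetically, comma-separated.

Round 1 — db-r pages on-call (initial).
  edge-2: +10 → 10 < 30
  search-2: +65 → 65 ≥ 40
Round 2 — search-2 pages on-call.
  worker-1: +15 → 15 < 50
No further pages.

app-a, cache-1, edge-2, worker-1, worker-2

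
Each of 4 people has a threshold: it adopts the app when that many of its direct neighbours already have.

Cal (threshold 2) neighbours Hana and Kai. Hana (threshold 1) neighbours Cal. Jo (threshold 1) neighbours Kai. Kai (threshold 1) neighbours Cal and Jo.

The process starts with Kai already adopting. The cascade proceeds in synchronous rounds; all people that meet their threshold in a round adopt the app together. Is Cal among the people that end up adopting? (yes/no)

no

Round 1 — Kai adopts the app (initial).
Round 2 — checking thresholds:
  Cal: 1 of 2 neighbours < 2, below threshold.
  Jo: 1 of 1 neighbours ≥ 1, adopts the app.
Round 3 — no new adoptions; cascade stops.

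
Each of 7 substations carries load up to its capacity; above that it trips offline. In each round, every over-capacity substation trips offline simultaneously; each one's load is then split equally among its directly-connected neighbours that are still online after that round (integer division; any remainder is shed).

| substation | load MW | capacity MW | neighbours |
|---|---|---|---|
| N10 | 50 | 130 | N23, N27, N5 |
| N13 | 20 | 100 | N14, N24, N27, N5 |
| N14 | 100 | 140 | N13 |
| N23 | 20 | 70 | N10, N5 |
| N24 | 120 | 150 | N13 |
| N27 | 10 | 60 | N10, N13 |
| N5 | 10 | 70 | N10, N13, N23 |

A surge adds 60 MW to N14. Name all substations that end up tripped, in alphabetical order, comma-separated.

Round 1 — N14 at 160 > 140. N14 trips offline.
  N14 sheds 160 MW to N13: 160 each.
    N13: 20+160 = 180 > 100
Round 2 — N13 trips offline.
  N13 sheds 180 MW to N24, N27, N5: 60 each.
    N24: 120+60 = 180 > 150
    N27: 10+60 = 70 > 60
    N5: 10+60 = 70 ≤ 70
Round 3 — N24, N27 trip offline.
  N24 sheds 180 MW: no online neighbours, lost.
  N27 sheds 70 MW to N10: 70 each.
    N10: 50+70 = 120 ≤ 130
No further trips.

N13, N14, N24, N27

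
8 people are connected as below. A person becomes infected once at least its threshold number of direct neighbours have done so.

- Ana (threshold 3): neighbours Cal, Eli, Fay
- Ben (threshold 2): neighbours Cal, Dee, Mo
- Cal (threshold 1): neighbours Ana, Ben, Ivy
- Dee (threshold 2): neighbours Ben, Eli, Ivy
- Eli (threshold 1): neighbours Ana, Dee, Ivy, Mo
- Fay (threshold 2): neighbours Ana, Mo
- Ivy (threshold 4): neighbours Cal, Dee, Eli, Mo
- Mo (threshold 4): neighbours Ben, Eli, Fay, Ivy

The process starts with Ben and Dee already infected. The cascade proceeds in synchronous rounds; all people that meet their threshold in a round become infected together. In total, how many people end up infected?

4

Round 1 — Ben, Dee become infected (initial).
Round 2 — checking thresholds:
  Cal: 1 of 3 neighbours ≥ 1, becomes infected.
  Eli: 1 of 4 neighbours ≥ 1, becomes infected.
  Ivy: 1 of 4 neighbours < 4, holds.
  Mo: 1 of 4 neighbours < 4, holds.
Round 3 — no new infections; cascade stops.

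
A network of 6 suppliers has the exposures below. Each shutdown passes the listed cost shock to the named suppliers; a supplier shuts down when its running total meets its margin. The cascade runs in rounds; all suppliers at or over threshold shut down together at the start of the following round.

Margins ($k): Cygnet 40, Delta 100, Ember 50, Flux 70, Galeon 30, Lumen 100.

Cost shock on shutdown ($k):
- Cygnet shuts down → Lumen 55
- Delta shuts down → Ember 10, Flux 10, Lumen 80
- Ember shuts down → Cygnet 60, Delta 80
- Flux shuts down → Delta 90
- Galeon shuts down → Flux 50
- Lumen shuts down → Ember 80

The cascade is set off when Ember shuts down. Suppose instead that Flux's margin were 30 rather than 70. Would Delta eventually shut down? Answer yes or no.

With Flux's margin at 30:
Round 1 — Ember shuts down (initial).
  Cygnet: +60 → 60 ≥ 40
  Delta: +80 → 80 < 100
Round 2 — Cygnet shuts down.
  Lumen: +55 → 55 < 100
No further shutdowns.

no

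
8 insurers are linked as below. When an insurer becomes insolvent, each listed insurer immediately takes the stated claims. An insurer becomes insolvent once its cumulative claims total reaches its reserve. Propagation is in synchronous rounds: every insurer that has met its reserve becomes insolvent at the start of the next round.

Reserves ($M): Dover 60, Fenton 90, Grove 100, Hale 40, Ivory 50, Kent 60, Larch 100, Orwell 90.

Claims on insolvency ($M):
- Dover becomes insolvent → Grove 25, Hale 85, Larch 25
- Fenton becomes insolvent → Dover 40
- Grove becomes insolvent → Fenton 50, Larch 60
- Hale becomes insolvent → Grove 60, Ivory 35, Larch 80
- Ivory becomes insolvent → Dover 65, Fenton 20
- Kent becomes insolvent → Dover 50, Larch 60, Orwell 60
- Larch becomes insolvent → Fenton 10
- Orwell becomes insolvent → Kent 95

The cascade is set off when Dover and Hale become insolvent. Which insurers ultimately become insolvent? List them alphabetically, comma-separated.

Round 1 — Dover, Hale become insolvent (initial).
  Grove: +25+60 → 85 < 100
  Ivory: +35 → 35 < 50
  Larch: +25+80 → 105 ≥ 100
Round 2 — Larch becomes insolvent.
  Fenton: +10 → 10 < 90
No further insolvencies.

Dover, Hale, Larch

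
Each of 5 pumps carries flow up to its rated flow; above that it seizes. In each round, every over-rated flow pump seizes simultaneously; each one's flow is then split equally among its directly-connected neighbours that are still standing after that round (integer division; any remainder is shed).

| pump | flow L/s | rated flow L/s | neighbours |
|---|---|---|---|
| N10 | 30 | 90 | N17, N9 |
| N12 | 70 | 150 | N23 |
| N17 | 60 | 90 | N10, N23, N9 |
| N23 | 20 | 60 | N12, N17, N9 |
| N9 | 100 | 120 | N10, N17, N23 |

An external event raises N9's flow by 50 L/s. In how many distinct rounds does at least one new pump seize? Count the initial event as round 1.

Round 1 — N9 at 150 > 120. N9 seizes.
  N9 sheds 150 L/s to N10, N17, N23: 50 each.
    N10: 30+50 = 80 ≤ 90
    N17: 60+50 = 110 > 90
    N23: 20+50 = 70 > 60
Round 2 — N17, N23 seize.
  N17 sheds 110 L/s to N10: 110 each.
    N10: 80+110 = 190 > 90
  N23 sheds 70 L/s to N12: 70 each.
    N12: 70+70 = 140 ≤ 150
Round 3 — N10 seizes.
  N10 sheds 190 L/s: no online neighbours, lost.
No further seizures.

3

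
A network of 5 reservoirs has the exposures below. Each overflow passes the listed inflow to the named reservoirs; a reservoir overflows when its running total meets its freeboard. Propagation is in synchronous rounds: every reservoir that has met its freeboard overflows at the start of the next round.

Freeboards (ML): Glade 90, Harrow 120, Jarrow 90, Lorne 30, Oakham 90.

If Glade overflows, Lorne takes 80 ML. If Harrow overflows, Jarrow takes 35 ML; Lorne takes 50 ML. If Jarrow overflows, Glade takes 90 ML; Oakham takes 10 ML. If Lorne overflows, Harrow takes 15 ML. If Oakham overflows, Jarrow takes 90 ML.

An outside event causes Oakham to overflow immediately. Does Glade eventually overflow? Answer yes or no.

Round 1 — Oakham overflows (initial).
  Jarrow: +90 → 90 ≥ 90
Round 2 — Jarrow overflows.
  Glade: +90 → 90 ≥ 90
Round 3 — Glade overflows.
  Lorne: +80 → 80 ≥ 30
Round 4 — Lorne overflows.
  Harrow: +15 → 15 < 120
No further overflows.

yes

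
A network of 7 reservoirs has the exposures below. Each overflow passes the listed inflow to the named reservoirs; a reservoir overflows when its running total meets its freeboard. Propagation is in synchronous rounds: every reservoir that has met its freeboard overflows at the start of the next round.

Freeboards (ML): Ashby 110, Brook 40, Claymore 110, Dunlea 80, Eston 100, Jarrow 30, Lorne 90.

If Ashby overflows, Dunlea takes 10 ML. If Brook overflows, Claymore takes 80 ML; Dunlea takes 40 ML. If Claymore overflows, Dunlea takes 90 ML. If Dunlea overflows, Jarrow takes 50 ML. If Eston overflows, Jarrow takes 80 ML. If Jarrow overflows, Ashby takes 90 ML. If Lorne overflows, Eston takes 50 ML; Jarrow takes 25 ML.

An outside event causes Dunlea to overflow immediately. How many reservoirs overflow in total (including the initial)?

2

Round 1 — Dunlea overflows (initial).
  Jarrow: +50 → 50 ≥ 30
Round 2 — Jarrow overflows.
  Ashby: +90 → 90 < 110
No further overflows.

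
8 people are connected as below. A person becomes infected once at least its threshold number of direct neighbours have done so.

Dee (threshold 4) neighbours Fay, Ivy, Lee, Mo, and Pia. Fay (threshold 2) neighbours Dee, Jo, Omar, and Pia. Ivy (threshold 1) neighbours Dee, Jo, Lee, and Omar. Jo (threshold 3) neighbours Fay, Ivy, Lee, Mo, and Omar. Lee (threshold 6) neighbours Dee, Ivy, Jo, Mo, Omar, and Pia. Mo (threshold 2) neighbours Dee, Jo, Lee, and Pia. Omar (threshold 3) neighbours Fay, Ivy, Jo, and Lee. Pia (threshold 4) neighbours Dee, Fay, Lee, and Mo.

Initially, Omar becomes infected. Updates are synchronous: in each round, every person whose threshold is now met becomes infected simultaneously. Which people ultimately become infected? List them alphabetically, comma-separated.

Round 1 — Omar becomes infected (initial).
Round 2 — checking thresholds:
  Fay: 1 of 4 neighbours < 2, holds.
  Ivy: 1 of 4 neighbours ≥ 1, becomes infected.
  Jo: 1 of 5 neighbours < 3, holds.
  Lee: 1 of 6 neighbours < 6, holds.
Round 3 — no new infections; cascade stops.

Ivy, Omar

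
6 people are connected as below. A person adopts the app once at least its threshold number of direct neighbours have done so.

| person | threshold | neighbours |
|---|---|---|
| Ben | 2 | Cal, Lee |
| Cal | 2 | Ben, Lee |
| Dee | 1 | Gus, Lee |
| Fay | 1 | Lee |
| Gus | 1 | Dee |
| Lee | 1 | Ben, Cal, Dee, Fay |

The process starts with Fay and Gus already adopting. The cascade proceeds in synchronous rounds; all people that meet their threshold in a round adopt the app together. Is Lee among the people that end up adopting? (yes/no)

yes

Round 1 — Fay, Gus adopt the app (initial).
Round 2 — checking thresholds:
  Dee: 1 of 2 neighbours ≥ 1, adopts the app.
  Lee: 1 of 4 neighbours ≥ 1, adopts the app.
Round 3 — no new adoptions; cascade stops.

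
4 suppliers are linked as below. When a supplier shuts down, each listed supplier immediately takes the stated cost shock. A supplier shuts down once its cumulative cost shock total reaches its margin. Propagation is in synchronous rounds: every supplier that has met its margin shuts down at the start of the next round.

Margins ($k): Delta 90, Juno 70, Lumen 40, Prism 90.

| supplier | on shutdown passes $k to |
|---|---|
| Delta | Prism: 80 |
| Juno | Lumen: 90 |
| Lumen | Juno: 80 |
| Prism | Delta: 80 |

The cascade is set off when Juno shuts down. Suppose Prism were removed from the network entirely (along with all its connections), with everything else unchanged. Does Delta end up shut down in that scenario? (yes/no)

With Prism removed:
Round 1 — Juno shuts down (initial).
  Lumen: +90 → 90 ≥ 40
Round 2 — Lumen shuts down.
No further shutdowns.

no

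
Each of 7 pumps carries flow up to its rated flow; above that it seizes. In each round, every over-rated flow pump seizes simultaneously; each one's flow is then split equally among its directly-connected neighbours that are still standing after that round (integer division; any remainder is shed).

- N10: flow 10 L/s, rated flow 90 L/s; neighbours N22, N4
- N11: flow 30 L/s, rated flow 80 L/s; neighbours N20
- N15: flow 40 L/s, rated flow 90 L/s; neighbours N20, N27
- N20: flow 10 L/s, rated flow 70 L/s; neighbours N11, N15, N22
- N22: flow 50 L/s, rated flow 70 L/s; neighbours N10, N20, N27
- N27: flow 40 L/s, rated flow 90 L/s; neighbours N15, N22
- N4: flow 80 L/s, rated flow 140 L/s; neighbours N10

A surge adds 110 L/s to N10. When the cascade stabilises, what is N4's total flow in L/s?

Round 1 — N10 at 120 > 90. N10 seizes.
  N10 sheds 120 L/s to N22, N4: 60 each.
    N22: 50+60 = 110 > 70
    N4: 80+60 = 140 ≤ 140
Round 2 — N22 seizes.
  N22 sheds 110 L/s to N20, N27: 55 each.
    N20: 10+55 = 65 ≤ 70
    N27: 40+55 = 95 > 90
Round 3 — N27 seizes.
  N27 sheds 95 L/s to N15: 95 each.
    N15: 40+95 = 135 > 90
Round 4 — N15 seizes.
  N15 sheds 135 L/s to N20: 135 each.
    N20: 65+135 = 200 > 70
Round 5 — N20 seizes.
  N20 sheds 200 L/s to N11: 200 each.
    N11: 30+200 = 230 > 80
Round 6 — N11 seizes.
  N11 sheds 230 L/s: no online neighbours, lost.
No further seizures.

140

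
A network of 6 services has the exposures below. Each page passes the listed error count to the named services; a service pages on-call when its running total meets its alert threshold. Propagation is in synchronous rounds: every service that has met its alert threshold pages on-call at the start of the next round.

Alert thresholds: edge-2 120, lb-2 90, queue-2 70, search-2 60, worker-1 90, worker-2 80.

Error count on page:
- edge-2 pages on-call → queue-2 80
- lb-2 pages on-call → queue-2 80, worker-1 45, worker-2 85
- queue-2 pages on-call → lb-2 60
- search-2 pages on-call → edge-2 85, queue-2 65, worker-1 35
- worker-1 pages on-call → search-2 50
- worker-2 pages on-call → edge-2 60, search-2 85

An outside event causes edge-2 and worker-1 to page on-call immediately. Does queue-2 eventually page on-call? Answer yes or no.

yes

Round 1 — edge-2, worker-1 page on-call (initial).
  queue-2: +80 → 80 ≥ 70
  search-2: +50 → 50 < 60
Round 2 — queue-2 pages on-call.
  lb-2: +60 → 60 < 90
No further pages.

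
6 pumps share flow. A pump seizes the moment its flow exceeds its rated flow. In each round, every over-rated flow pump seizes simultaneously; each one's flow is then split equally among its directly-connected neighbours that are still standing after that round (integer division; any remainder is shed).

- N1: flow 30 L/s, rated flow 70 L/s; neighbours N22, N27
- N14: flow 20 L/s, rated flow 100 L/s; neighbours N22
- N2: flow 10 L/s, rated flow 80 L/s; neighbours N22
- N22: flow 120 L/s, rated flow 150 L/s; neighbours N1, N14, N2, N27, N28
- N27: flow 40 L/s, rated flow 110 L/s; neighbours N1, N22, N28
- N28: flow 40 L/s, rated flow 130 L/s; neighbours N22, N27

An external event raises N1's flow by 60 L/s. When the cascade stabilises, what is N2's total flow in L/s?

Round 1 — N1 at 90 > 70. N1 seizes.
  N1 sheds 90 L/s to N22, N27: 45 each.
    N22: 120+45 = 165 > 150
    N27: 40+45 = 85 ≤ 110
Round 2 — N22 seizes.
  N22 sheds 165 L/s to N14, N2, N27, N28: 41 each (1 lost).
    N14: 20+41 = 61 ≤ 100
    N2: 10+41 = 51 ≤ 80
    N27: 85+41 = 126 > 110
    N28: 40+41 = 81 ≤ 130
Round 3 — N27 seizes.
  N27 sheds 126 L/s to N28: 126 each.
    N28: 81+126 = 207 > 130
Round 4 — N28 seizes.
  N28 sheds 207 L/s: no online neighbours, lost.
No further seizures.

51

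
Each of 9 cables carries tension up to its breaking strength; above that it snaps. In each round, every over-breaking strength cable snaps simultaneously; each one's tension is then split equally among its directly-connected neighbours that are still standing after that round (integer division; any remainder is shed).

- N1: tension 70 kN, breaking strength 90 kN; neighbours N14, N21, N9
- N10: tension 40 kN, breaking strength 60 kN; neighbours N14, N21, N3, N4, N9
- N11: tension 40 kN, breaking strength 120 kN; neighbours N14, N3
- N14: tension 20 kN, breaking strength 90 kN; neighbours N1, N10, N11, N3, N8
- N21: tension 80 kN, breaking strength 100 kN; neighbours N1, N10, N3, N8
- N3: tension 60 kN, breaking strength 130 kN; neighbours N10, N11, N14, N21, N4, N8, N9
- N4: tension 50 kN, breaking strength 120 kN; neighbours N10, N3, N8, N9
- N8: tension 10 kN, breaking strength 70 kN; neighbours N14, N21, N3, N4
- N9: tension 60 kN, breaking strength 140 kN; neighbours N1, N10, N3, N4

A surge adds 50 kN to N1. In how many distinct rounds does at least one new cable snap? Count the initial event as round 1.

3

Round 1 — N1 at 120 > 90. N1 snaps.
  N1 sheds 120 kN to N14, N21, N9: 40 each.
    N14: 20+40 = 60 ≤ 90
    N21: 80+40 = 120 > 100
    N9: 60+40 = 100 ≤ 140
Round 2 — N21 snaps.
  N21 sheds 120 kN to N10, N3, N8: 40 each.
    N10: 40+40 = 80 > 60
    N3: 60+40 = 100 ≤ 130
    N8: 10+40 = 50 ≤ 70
Round 3 — N10 snaps.
  N10 sheds 80 kN to N14, N3, N4, N9: 20 each.
    N14: 60+20 = 80 ≤ 90
    N3: 100+20 = 120 ≤ 130
    N4: 50+20 = 70 ≤ 120
    N9: 100+20 = 120 ≤ 140
No further breaks.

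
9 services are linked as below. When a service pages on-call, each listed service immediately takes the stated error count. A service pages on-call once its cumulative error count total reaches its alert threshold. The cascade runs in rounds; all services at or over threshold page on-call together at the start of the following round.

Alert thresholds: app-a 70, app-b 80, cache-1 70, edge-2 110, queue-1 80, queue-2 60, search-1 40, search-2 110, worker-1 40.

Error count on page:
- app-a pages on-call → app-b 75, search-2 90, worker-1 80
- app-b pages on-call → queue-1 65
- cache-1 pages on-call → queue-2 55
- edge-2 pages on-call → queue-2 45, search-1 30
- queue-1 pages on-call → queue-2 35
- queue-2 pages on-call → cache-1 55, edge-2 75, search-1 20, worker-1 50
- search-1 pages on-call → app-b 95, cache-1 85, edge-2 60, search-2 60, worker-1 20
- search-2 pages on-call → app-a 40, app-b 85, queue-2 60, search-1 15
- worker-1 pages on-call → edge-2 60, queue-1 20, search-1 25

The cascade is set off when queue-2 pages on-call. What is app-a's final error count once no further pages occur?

Round 1 — queue-2 pages on-call (initial).
  cache-1: +55 → 55 < 70
  edge-2: +75 → 75 < 110
  search-1: +20 → 20 < 40
  worker-1: +50 → 50 ≥ 40
Round 2 — worker-1 pages on-call.
  edge-2: +60 → 135 ≥ 110
  queue-1: +20 → 20 < 80
  search-1: +25 → 45 ≥ 40
Round 3 — edge-2, search-1 page on-call.
  app-b: +95 → 95 ≥ 80
  cache-1: +85 → 140 ≥ 70
  search-2: +60 → 60 < 110
Round 4 — app-b, cache-1 page on-call.
  queue-1: +65 → 85 ≥ 80
Round 5 — queue-1 pages on-call.
No further pages.

0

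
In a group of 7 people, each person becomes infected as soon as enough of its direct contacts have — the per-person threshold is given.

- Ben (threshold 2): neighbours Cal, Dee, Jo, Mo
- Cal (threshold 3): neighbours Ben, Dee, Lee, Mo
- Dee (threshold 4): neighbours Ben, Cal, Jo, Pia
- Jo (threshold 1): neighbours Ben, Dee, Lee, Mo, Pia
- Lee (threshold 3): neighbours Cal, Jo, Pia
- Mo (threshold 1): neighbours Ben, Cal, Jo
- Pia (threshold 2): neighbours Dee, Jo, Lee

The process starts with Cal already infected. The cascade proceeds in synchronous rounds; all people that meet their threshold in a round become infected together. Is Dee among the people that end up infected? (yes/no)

Round 1 — Cal becomes infected (initial).
Round 2 — checking thresholds:
  Ben: 1 of 4 neighbours < 2, not yet.
  Dee: 1 of 4 neighbours < 4, not yet.
  Lee: 1 of 3 neighbours < 3, not yet.
  Mo: 1 of 3 neighbours ≥ 1, becomes infected.
Round 3 — checking thresholds:
  Ben: 2 of 4 neighbours ≥ 2, becomes infected.
  Dee: 1 of 4 neighbours < 4, not yet.
  Jo: 1 of 5 neighbours ≥ 1, becomes infected.
  Lee: 1 of 3 neighbours < 3, not yet.
Round 4 — no new infections; cascade stops.

no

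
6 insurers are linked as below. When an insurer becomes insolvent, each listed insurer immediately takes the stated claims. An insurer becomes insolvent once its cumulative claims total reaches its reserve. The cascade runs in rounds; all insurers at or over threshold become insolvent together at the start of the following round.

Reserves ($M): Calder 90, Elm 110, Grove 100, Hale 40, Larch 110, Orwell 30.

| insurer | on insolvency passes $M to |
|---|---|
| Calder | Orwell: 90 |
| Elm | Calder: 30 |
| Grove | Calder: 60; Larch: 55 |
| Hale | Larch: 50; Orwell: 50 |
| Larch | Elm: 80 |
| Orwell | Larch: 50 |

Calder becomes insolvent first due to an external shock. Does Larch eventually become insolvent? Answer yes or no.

no

Round 1 — Calder becomes insolvent (initial).
  Orwell: +90 → 90 ≥ 30
Round 2 — Orwell becomes insolvent.
  Larch: +50 → 50 < 110
No further insolvencies.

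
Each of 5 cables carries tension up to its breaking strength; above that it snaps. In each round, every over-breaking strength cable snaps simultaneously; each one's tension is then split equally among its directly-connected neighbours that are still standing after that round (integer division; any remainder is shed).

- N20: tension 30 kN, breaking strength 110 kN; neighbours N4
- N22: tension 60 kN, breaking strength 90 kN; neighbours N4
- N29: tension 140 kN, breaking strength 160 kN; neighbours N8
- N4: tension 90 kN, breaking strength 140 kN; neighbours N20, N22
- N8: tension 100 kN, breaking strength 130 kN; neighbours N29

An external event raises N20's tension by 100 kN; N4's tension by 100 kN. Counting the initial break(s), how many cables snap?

3

Round 1 — N20 at 130 > 110; N4 at 190 > 140. N20, N4 snap.
  N20 sheds 130 kN: no online neighbours, lost.
  N4 sheds 190 kN to N22: 190 each.
    N22: 60+190 = 250 > 90
Round 2 — N22 snaps.
  N22 sheds 250 kN: no online neighbours, lost.
No further breaks.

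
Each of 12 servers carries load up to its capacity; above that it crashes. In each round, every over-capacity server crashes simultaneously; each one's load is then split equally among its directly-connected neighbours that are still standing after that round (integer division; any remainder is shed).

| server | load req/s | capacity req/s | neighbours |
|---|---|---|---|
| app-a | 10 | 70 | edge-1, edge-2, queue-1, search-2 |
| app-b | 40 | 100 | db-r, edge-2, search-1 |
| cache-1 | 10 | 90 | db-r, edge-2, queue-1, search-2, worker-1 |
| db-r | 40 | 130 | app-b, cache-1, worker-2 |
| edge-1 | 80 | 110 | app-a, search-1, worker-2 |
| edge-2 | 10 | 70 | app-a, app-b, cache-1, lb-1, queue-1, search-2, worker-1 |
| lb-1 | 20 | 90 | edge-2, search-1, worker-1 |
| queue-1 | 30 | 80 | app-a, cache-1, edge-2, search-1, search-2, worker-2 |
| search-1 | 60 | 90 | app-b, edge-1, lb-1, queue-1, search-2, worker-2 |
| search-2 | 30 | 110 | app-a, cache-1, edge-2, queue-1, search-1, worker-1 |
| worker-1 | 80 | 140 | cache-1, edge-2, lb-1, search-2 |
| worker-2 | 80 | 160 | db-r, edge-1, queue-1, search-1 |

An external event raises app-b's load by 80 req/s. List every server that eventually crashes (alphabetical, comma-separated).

Round 1 — app-b at 120 > 100. app-b crashes.
  app-b sheds 120 req/s to db-r, edge-2, search-1: 40 each.
    db-r: 40+40 = 80 ≤ 130
    edge-2: 10+40 = 50 ≤ 70
    search-1: 60+40 = 100 > 90
Round 2 — search-1 crashes.
  search-1 sheds 100 req/s to edge-1, lb-1, queue-1, search-2, worker-2: 20 each.
    edge-1: 80+20 = 100 ≤ 110
    lb-1: 20+20 = 40 ≤ 90
    queue-1: 30+20 = 50 ≤ 80
    search-2: 30+20 = 50 ≤ 110
    worker-2: 80+20 = 100 ≤ 160
No further crashes.

app-b, search-1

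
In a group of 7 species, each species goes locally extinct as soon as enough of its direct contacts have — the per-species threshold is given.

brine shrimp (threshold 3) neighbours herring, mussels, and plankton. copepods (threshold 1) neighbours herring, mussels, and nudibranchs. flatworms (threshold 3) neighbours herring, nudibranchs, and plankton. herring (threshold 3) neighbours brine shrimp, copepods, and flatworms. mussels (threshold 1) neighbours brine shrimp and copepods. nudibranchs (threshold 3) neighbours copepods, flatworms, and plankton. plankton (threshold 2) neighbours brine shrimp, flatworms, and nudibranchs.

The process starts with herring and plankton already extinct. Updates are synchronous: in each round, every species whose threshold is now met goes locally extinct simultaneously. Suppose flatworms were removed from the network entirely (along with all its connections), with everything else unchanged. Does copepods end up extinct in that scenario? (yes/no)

yes

With flatworms removed:
Round 1 — herring, plankton go locally extinct (initial).
Round 2 — checking thresholds:
  brine shrimp: 2 of 3 neighbours < 3, not yet.
  copepods: 1 of 3 neighbours ≥ 1, goes locally extinct.
  nudibranchs: 1 of 2 neighbours < 3, not yet.
Round 3 — checking thresholds:
  brine shrimp: 2 of 3 neighbours < 3, not yet.
  mussels: 1 of 2 neighbours ≥ 1, goes locally extinct.
  nudibranchs: 2 of 2 neighbours < 3, not yet.
Round 4 — checking thresholds:
  brine shrimp: 3 of 3 neighbours ≥ 3, goes locally extinct.
  nudibranchs: 2 of 2 neighbours < 3, not yet.
Round 5 — no new extinctions; cascade stops.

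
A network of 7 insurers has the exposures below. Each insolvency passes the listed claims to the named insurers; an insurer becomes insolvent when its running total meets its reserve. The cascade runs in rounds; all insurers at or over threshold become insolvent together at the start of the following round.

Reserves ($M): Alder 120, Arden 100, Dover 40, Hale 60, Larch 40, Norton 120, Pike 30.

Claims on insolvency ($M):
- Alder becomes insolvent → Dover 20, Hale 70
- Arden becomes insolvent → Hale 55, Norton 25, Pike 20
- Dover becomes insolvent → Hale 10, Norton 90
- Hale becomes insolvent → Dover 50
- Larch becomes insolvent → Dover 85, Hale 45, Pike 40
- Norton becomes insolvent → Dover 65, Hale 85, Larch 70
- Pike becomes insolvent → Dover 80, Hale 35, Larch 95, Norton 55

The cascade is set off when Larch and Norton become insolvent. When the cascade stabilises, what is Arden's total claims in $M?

0

Round 1 — Larch, Norton become insolvent (initial).
  Dover: +85+65 → 150 ≥ 40
  Hale: +45+85 → 130 ≥ 60
  Pike: +40 → 40 ≥ 30
Round 2 — Dover, Hale, Pike become insolvent.
No further insolvencies.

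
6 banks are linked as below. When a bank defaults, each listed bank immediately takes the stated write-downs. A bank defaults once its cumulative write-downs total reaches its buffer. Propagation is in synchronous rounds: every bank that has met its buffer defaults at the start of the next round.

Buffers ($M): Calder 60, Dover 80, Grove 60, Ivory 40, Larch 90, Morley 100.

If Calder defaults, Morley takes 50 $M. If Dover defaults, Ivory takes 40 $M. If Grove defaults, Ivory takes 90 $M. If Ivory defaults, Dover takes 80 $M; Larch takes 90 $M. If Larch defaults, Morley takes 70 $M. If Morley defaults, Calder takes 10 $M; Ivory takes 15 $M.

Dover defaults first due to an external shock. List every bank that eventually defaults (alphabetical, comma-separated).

Round 1 — Dover defaults (initial).
  Ivory: +40 → 40 ≥ 40
Round 2 — Ivory defaults.
  Larch: +90 → 90 ≥ 90
Round 3 — Larch defaults.
  Morley: +70 → 70 < 100
No further defaults.

Dover, Ivory, Larch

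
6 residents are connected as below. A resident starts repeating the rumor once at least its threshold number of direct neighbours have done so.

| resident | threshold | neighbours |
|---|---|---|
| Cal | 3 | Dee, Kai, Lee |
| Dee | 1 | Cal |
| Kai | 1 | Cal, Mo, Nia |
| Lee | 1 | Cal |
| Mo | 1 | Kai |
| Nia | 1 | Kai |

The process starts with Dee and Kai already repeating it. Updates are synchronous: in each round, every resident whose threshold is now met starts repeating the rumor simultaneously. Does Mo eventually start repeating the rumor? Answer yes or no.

yes

Round 1 — Dee, Kai start repeating the rumor (initial).
Round 2 — checking thresholds:
  Cal: 2 of 3 neighbours < 3, holds.
  Mo: 1 of 1 neighbours ≥ 1, starts repeating the rumor.
  Nia: 1 of 1 neighbours ≥ 1, starts repeating the rumor.
Round 3 — no new spreads; cascade stops.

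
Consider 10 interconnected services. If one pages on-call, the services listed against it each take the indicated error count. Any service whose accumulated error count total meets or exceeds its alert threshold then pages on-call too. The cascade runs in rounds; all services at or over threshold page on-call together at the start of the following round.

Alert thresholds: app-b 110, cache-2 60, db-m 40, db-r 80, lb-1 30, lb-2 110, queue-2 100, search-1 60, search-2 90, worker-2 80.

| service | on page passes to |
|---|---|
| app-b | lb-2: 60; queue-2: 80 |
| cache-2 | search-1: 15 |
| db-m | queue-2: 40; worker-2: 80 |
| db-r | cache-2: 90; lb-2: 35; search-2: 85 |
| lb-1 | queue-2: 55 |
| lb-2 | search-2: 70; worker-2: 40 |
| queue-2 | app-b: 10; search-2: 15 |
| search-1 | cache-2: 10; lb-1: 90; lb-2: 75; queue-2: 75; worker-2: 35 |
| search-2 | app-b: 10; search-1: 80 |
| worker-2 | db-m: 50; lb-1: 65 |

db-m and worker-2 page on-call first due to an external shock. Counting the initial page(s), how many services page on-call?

Round 1 — db-m, worker-2 page on-call (initial).
  lb-1: +65 → 65 ≥ 30
  queue-2: +40 → 40 < 100
Round 2 — lb-1 pages on-call.
  queue-2: +55 → 95 < 100
No further pages.

3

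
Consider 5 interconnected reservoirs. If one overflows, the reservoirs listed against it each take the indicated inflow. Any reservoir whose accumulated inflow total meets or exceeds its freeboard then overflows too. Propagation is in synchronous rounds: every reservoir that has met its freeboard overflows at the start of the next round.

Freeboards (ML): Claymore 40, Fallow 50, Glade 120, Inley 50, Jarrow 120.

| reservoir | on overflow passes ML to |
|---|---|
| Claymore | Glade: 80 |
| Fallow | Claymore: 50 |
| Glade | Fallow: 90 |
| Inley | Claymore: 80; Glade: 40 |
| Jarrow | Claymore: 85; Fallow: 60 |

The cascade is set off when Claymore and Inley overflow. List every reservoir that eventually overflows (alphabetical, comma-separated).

Round 1 — Claymore, Inley overflow (initial).
  Glade: +80+40 → 120 ≥ 120
Round 2 — Glade overflows.
  Fallow: +90 → 90 ≥ 50
Round 3 — Fallow overflows.
No further overflows.

Claymore, Fallow, Glade, Inley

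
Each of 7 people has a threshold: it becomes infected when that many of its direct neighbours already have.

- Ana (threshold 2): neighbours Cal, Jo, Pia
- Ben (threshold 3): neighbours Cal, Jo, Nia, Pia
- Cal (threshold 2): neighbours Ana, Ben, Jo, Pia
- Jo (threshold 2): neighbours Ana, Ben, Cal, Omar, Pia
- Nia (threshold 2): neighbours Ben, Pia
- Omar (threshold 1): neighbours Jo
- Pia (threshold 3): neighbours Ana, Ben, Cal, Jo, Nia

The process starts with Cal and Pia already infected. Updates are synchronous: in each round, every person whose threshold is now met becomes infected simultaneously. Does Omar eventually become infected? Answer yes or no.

yes

Round 1 — Cal, Pia become infected (initial).
Round 2 — checking thresholds:
  Ana: 2 of 3 neighbours ≥ 2, becomes infected.
  Ben: 2 of 4 neighbours < 3, holds.
  Jo: 2 of 5 neighbours ≥ 2, becomes infected.
  Nia: 1 of 2 neighbours < 2, holds.
Round 3 — checking thresholds:
  Ben: 3 of 4 neighbours ≥ 3, becomes infected.
  Nia: 1 of 2 neighbours < 2, holds.
  Omar: 1 of 1 neighbours ≥ 1, becomes infected.
Round 4 — checking thresholds:
  Nia: 2 of 2 neighbours ≥ 2, becomes infected.
Round 5 — no new infections; cascade stops.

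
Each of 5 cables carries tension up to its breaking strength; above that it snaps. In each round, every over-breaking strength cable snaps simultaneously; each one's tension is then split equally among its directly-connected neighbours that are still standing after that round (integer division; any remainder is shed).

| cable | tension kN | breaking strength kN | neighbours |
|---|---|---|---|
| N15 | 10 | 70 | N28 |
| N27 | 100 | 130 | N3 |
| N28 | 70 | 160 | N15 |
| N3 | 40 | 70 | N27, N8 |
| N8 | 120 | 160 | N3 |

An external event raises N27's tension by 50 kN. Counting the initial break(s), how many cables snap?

Round 1 — N27 at 150 > 130. N27 snaps.
  N27 sheds 150 kN to N3: 150 each.
    N3: 40+150 = 190 > 70
Round 2 — N3 snaps.
  N3 sheds 190 kN to N8: 190 each.
    N8: 120+190 = 310 > 160
Round 3 — N8 snaps.
  N8 sheds 310 kN: no online neighbours, lost.
No further breaks.

3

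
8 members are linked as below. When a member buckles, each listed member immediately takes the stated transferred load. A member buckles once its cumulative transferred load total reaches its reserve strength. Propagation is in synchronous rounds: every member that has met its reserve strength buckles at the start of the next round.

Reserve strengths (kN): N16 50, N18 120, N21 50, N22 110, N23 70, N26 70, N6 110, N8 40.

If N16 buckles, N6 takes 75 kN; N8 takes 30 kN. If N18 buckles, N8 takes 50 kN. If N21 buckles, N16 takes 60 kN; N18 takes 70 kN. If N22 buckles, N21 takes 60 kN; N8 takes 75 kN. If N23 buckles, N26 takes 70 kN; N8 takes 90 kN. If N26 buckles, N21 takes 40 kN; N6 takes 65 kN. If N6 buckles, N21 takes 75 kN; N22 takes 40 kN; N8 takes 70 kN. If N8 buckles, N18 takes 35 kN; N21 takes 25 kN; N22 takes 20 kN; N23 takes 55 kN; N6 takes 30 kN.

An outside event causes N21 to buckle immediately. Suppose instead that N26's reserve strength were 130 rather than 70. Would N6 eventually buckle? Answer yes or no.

With N26's reserve strength at 130:
Round 1 — N21 buckles (initial).
  N16: +60 → 60 ≥ 50
  N18: +70 → 70 < 120
Round 2 — N16 buckles.
  N6: +75 → 75 < 110
  N8: +30 → 30 < 40
No further bucklings.

no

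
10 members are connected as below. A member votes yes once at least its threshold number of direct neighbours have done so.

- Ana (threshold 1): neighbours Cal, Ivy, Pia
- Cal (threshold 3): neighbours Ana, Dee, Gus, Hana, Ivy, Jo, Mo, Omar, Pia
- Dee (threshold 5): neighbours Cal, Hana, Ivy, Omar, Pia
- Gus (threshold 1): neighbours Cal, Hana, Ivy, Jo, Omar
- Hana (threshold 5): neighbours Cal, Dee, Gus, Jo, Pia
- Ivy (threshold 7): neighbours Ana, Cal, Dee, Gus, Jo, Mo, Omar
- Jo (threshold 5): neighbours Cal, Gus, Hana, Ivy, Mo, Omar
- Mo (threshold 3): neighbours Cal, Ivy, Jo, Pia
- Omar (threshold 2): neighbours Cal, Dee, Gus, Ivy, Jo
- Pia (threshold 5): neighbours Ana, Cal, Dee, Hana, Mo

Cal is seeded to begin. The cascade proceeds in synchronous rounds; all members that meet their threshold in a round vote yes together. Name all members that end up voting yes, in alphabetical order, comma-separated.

Ana, Cal, Gus, Omar

Round 1 — Cal votes yes (initial).
Round 2 — checking thresholds:
  Ana: 1 of 3 neighbours ≥ 1, votes yes.
  Dee: 1 of 5 neighbours < 5, holds.
  Gus: 1 of 5 neighbours ≥ 1, votes yes.
  Hana: 1 of 5 neighbours < 5, holds.
  Ivy: 1 of 7 neighbours < 7, holds.
  Jo: 1 of 6 neighbours < 5, holds.
  Mo: 1 of 4 neighbours < 3, holds.
  Omar: 1 of 5 neighbours < 2, holds.
  Pia: 1 of 5 neighbours < 5, holds.
Round 3 — checking thresholds:
  Dee: 1 of 5 neighbours < 5, holds.
  Hana: 2 of 5 neighbours < 5, holds.
  Ivy: 3 of 7 neighbours < 7, holds.
  Jo: 2 of 6 neighbours < 5, holds.
  Mo: 1 of 4 neighbours < 3, holds.
  Omar: 2 of 5 neighbours ≥ 2, votes yes.
  Pia: 2 of 5 neighbours < 5, holds.
Round 4 — no new yes votes; cascade stops.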